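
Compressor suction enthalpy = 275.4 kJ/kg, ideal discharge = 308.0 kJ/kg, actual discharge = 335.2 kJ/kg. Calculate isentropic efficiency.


dh_ideal = 308.0 - 275.4 = 32.6 kJ/kg
dh_actual = 335.2 - 275.4 = 59.8 kJ/kg
eta_s = dh_ideal / dh_actual = 32.6 / 59.8
eta_s = 0.5452

0.5452


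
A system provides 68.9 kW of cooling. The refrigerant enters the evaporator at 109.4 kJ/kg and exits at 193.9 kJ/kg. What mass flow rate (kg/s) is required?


dh = 193.9 - 109.4 = 84.5 kJ/kg
m_dot = Q / dh = 68.9 / 84.5 = 0.8154 kg/s

0.8154


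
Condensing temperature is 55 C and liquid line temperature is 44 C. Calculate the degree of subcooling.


Subcooling = T_cond - T_liquid
Subcooling = 55 - 44
Subcooling = 11 K

11


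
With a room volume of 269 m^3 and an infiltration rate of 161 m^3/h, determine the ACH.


ACH = flow / volume
ACH = 161 / 269
ACH = 0.599

0.599


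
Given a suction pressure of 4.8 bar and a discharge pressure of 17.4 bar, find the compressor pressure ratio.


PR = P_high / P_low
PR = 17.4 / 4.8
PR = 3.625

3.625


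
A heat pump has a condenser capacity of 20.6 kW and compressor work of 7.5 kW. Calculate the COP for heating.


COP_hp = Q_cond / W
COP_hp = 20.6 / 7.5
COP_hp = 2.747

2.747


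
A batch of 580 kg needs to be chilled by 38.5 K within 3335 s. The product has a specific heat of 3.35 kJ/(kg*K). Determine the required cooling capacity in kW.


Q = m * cp * dT / t
Q = 580 * 3.35 * 38.5 / 3335
Q = 22.43 kW

22.43


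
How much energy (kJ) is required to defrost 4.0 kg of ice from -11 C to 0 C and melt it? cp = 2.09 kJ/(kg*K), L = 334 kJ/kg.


Sensible heat = cp * dT = 2.09 * 11 = 22.99 kJ/kg
Total per kg = 22.99 + 334 = 356.99 kJ/kg
Q = m * total = 4.0 * 356.99
Q = 1428.0 kJ

1428.0


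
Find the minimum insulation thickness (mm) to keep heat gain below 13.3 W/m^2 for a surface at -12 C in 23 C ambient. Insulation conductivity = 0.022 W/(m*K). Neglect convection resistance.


dT = 23 - (-12) = 35 K
thickness = k * dT / q_max * 1000
thickness = 0.022 * 35 / 13.3 * 1000
thickness = 57.9 mm

57.9


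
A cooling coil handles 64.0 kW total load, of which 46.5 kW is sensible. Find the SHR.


SHR = Q_sensible / Q_total
SHR = 46.5 / 64.0
SHR = 0.727

0.727


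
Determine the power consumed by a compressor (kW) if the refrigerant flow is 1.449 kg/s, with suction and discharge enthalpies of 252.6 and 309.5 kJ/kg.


dh = 309.5 - 252.6 = 56.9 kJ/kg
W = m_dot * dh = 1.449 * 56.9 = 82.45 kW

82.45


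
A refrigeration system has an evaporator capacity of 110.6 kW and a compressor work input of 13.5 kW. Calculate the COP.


COP = Q_evap / W
COP = 110.6 / 13.5
COP = 8.193

8.193


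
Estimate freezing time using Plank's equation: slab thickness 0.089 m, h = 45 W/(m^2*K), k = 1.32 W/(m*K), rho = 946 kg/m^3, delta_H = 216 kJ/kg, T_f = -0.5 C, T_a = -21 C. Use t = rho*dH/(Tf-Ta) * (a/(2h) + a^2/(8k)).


dT = -0.5 - (-21) = 20.5 K
term1 = a/(2h) = 0.089/(2*45) = 0.0009888888889
term2 = a^2/(8k) = 0.089^2/(8*1.32) = 0.000750094697
t = rho*dH*1000/dT * (term1 + term2)
t = 946*216*1000/20.5 * (0.0009888888889 + 0.000750094697)
t = 17334 s

17334


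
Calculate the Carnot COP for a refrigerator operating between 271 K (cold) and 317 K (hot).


dT = 317 - 271 = 46 K
COP_carnot = T_cold / dT = 271 / 46
COP_carnot = 5.891

5.891


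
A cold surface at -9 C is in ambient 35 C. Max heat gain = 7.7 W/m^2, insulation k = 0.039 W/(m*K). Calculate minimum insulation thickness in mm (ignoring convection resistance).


dT = 35 - (-9) = 44 K
thickness = k * dT / q_max * 1000
thickness = 0.039 * 44 / 7.7 * 1000
thickness = 222.9 mm

222.9


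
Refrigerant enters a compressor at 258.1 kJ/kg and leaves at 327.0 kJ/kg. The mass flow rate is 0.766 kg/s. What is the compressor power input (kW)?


dh = 327.0 - 258.1 = 68.9 kJ/kg
W = m_dot * dh = 0.766 * 68.9 = 52.78 kW

52.78


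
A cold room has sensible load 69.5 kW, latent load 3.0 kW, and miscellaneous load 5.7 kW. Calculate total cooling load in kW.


Q_total = Q_s + Q_l + Q_misc
Q_total = 69.5 + 3.0 + 5.7
Q_total = 78.2 kW

78.2


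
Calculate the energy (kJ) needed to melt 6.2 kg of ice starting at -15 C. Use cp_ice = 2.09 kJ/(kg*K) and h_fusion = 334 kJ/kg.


Sensible heat = cp * dT = 2.09 * 15 = 31.35 kJ/kg
Total per kg = 31.35 + 334 = 365.35 kJ/kg
Q = m * total = 6.2 * 365.35
Q = 2265.2 kJ

2265.2


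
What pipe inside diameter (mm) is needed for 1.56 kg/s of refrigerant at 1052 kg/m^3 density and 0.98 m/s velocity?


A = m_dot / (rho * v) = 1.56 / (1052 * 0.98) = 0.00151315279 m^2
d = sqrt(4*A/pi) * 1000
d = 43.9 mm

43.9


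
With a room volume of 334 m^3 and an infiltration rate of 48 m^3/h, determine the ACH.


ACH = flow / volume
ACH = 48 / 334
ACH = 0.144

0.144


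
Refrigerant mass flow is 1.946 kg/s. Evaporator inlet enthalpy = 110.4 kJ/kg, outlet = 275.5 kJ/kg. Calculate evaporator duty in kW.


dh = 275.5 - 110.4 = 165.1 kJ/kg
Q_evap = m_dot * dh = 1.946 * 165.1
Q_evap = 321.28 kW

321.28


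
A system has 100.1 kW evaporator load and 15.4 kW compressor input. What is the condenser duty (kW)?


Q_cond = Q_evap + W
Q_cond = 100.1 + 15.4
Q_cond = 115.5 kW

115.5


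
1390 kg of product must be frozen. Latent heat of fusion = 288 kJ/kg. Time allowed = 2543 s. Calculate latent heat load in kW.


Q_lat = m * h_fg / t
Q_lat = 1390 * 288 / 2543
Q_lat = 157.42 kW

157.42


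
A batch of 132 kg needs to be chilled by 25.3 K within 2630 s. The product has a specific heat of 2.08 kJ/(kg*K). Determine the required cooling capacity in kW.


Q = m * cp * dT / t
Q = 132 * 2.08 * 25.3 / 2630
Q = 2.641 kW

2.641


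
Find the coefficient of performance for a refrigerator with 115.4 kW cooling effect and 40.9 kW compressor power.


COP = Q_evap / W
COP = 115.4 / 40.9
COP = 2.822

2.822


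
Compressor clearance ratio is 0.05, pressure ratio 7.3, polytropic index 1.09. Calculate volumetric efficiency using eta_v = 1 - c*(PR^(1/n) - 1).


PR^(1/n) = 7.3^(1/1.09) = 6.19497162
eta_v = 1 - 0.05 * (6.19497162 - 1)
eta_v = 0.7403

0.7403


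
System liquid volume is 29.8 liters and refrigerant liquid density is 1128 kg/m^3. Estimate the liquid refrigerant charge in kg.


Charge = V * rho / 1000
Charge = 29.8 * 1128 / 1000
Charge = 33.61 kg

33.61


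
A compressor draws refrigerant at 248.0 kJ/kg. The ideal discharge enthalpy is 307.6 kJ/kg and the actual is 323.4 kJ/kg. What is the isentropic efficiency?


dh_ideal = 307.6 - 248.0 = 59.6 kJ/kg
dh_actual = 323.4 - 248.0 = 75.4 kJ/kg
eta_s = dh_ideal / dh_actual = 59.6 / 75.4
eta_s = 0.7905

0.7905


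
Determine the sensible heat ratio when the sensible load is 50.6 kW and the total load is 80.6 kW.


SHR = Q_sensible / Q_total
SHR = 50.6 / 80.6
SHR = 0.628

0.628


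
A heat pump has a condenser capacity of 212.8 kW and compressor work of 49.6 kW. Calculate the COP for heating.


COP_hp = Q_cond / W
COP_hp = 212.8 / 49.6
COP_hp = 4.29

4.29


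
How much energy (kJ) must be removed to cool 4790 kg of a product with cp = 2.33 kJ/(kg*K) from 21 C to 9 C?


dT = 21 - (9) = 12 K
Q = m * cp * dT = 4790 * 2.33 * 12
Q = 133928 kJ

133928


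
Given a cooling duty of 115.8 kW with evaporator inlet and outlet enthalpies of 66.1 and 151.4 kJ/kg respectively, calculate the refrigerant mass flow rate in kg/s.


dh = 151.4 - 66.1 = 85.3 kJ/kg
m_dot = Q / dh = 115.8 / 85.3 = 1.3576 kg/s

1.3576


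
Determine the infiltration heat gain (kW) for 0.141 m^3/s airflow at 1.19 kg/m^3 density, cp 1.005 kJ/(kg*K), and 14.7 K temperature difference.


Q = V_dot * rho * cp * dT
Q = 0.141 * 1.19 * 1.005 * 14.7
Q = 2.479 kW

2.479


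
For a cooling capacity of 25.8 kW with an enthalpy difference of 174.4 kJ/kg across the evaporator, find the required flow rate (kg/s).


m_dot = Q / dh
m_dot = 25.8 / 174.4
m_dot = 0.1479 kg/s

0.1479


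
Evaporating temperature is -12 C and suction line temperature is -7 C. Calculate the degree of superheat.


Superheat = T_suction - T_evap
Superheat = -7 - (-12)
Superheat = 5 K

5


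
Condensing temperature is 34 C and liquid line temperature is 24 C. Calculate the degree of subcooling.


Subcooling = T_cond - T_liquid
Subcooling = 34 - 24
Subcooling = 10 K

10


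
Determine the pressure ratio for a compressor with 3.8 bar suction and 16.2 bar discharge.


PR = P_high / P_low
PR = 16.2 / 3.8
PR = 4.263

4.263


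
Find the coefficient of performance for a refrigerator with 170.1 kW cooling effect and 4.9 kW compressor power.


COP = Q_evap / W
COP = 170.1 / 4.9
COP = 34.714

34.714


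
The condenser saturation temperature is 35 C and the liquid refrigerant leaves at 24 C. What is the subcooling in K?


Subcooling = T_cond - T_liquid
Subcooling = 35 - 24
Subcooling = 11 K

11


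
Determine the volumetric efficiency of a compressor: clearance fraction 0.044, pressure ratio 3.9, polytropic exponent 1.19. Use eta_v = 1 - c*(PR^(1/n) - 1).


PR^(1/n) = 3.9^(1/1.19) = 3.13828909
eta_v = 1 - 0.044 * (3.13828909 - 1)
eta_v = 0.9059

0.9059


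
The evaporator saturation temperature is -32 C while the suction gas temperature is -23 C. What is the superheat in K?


Superheat = T_suction - T_evap
Superheat = -23 - (-32)
Superheat = 9 K

9


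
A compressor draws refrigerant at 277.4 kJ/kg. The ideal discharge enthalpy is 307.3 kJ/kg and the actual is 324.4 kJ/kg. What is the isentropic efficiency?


dh_ideal = 307.3 - 277.4 = 29.9 kJ/kg
dh_actual = 324.4 - 277.4 = 47.0 kJ/kg
eta_s = dh_ideal / dh_actual = 29.9 / 47.0
eta_s = 0.6362

0.6362


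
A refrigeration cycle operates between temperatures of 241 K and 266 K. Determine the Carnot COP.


dT = 266 - 241 = 25 K
COP_carnot = T_cold / dT = 241 / 25
COP_carnot = 9.64

9.64


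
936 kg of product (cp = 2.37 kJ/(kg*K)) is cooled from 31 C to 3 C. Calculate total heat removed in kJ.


dT = 31 - (3) = 28 K
Q = m * cp * dT = 936 * 2.37 * 28
Q = 62113 kJ

62113


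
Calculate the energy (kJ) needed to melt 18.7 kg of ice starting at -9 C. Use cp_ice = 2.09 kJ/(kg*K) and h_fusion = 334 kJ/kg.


Sensible heat = cp * dT = 2.09 * 9 = 18.81 kJ/kg
Total per kg = 18.81 + 334 = 352.81 kJ/kg
Q = m * total = 18.7 * 352.81
Q = 6597.5 kJ

6597.5


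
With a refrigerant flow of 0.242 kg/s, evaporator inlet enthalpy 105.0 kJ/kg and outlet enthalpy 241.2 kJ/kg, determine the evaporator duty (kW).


dh = 241.2 - 105.0 = 136.2 kJ/kg
Q_evap = m_dot * dh = 0.242 * 136.2
Q_evap = 32.96 kW

32.96


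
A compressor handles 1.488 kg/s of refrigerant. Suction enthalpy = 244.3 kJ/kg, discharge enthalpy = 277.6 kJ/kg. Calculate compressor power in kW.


dh = 277.6 - 244.3 = 33.3 kJ/kg
W = m_dot * dh = 1.488 * 33.3 = 49.55 kW

49.55


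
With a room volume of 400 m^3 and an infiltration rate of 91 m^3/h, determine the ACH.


ACH = flow / volume
ACH = 91 / 400
ACH = 0.228

0.228


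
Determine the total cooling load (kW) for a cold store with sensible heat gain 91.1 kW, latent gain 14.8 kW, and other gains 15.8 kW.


Q_total = Q_s + Q_l + Q_misc
Q_total = 91.1 + 14.8 + 15.8
Q_total = 121.7 kW

121.7


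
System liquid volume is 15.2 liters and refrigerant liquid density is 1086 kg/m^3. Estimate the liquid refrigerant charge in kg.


Charge = V * rho / 1000
Charge = 15.2 * 1086 / 1000
Charge = 16.51 kg

16.51


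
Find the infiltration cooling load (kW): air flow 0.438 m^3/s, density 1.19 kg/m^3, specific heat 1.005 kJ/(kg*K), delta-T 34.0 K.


Q = V_dot * rho * cp * dT
Q = 0.438 * 1.19 * 1.005 * 34.0
Q = 17.81 kW

17.81


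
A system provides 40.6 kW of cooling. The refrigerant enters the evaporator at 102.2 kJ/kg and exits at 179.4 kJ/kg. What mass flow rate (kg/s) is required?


dh = 179.4 - 102.2 = 77.2 kJ/kg
m_dot = Q / dh = 40.6 / 77.2 = 0.5259 kg/s

0.5259


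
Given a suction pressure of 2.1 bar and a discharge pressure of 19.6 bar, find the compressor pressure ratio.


PR = P_high / P_low
PR = 19.6 / 2.1
PR = 9.333

9.333


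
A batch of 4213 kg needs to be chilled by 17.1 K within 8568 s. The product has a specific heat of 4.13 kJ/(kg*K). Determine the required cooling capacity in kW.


Q = m * cp * dT / t
Q = 4213 * 4.13 * 17.1 / 8568
Q = 34.726 kW

34.726


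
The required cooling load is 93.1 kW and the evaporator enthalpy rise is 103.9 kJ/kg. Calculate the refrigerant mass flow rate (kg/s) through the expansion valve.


m_dot = Q / dh
m_dot = 93.1 / 103.9
m_dot = 0.8961 kg/s

0.8961


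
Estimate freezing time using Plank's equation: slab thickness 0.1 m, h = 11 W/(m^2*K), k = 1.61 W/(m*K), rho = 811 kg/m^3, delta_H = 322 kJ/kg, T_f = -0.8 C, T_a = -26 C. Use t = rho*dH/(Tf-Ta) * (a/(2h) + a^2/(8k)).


dT = -0.8 - (-26) = 25.2 K
term1 = a/(2h) = 0.1/(2*11) = 0.004545454545
term2 = a^2/(8k) = 0.1^2/(8*1.61) = 0.0007763975155
t = rho*dH*1000/dT * (term1 + term2)
t = 811*322*1000/25.2 * (0.004545454545 + 0.0007763975155)
t = 55149 s

55149


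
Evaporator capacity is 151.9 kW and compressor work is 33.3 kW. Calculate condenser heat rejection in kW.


Q_cond = Q_evap + W
Q_cond = 151.9 + 33.3
Q_cond = 185.2 kW

185.2


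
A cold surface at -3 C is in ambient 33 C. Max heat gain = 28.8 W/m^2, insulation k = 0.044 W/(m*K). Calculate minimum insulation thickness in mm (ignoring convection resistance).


dT = 33 - (-3) = 36 K
thickness = k * dT / q_max * 1000
thickness = 0.044 * 36 / 28.8 * 1000
thickness = 55.0 mm

55.0


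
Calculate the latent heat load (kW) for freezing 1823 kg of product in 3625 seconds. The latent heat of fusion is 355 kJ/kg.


Q_lat = m * h_fg / t
Q_lat = 1823 * 355 / 3625
Q_lat = 178.53 kW

178.53


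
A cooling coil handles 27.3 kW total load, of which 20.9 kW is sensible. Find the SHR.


SHR = Q_sensible / Q_total
SHR = 20.9 / 27.3
SHR = 0.766

0.766


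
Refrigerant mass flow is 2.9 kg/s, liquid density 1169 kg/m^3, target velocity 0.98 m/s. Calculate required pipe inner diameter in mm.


A = m_dot / (rho * v) = 2.9 / (1169 * 0.98) = 0.002531380388 m^2
d = sqrt(4*A/pi) * 1000
d = 56.8 mm

56.8


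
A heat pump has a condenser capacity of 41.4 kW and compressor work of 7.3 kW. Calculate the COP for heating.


COP_hp = Q_cond / W
COP_hp = 41.4 / 7.3
COP_hp = 5.671

5.671


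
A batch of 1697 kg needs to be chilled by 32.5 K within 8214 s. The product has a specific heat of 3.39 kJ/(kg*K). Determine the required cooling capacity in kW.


Q = m * cp * dT / t
Q = 1697 * 3.39 * 32.5 / 8214
Q = 22.762 kW

22.762


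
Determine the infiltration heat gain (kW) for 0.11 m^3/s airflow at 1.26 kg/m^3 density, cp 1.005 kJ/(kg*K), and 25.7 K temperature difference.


Q = V_dot * rho * cp * dT
Q = 0.11 * 1.26 * 1.005 * 25.7
Q = 3.58 kW

3.58


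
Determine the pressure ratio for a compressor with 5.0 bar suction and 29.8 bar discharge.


PR = P_high / P_low
PR = 29.8 / 5.0
PR = 5.96

5.96


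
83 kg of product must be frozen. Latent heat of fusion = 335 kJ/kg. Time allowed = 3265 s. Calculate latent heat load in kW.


Q_lat = m * h_fg / t
Q_lat = 83 * 335 / 3265
Q_lat = 8.52 kW

8.52


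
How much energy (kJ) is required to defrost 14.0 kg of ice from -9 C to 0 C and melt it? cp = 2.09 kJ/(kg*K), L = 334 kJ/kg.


Sensible heat = cp * dT = 2.09 * 9 = 18.81 kJ/kg
Total per kg = 18.81 + 334 = 352.81 kJ/kg
Q = m * total = 14.0 * 352.81
Q = 4939.3 kJ

4939.3


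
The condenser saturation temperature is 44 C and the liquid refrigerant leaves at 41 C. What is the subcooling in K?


Subcooling = T_cond - T_liquid
Subcooling = 44 - 41
Subcooling = 3 K

3


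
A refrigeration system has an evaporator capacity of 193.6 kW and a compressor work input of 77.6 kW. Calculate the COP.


COP = Q_evap / W
COP = 193.6 / 77.6
COP = 2.495

2.495


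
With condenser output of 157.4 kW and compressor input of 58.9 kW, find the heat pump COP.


COP_hp = Q_cond / W
COP_hp = 157.4 / 58.9
COP_hp = 2.672

2.672


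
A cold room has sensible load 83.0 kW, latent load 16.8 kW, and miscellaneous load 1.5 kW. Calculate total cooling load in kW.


Q_total = Q_s + Q_l + Q_misc
Q_total = 83.0 + 16.8 + 1.5
Q_total = 101.3 kW

101.3


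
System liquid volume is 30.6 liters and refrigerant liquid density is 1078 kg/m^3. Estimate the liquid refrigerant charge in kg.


Charge = V * rho / 1000
Charge = 30.6 * 1078 / 1000
Charge = 32.99 kg

32.99


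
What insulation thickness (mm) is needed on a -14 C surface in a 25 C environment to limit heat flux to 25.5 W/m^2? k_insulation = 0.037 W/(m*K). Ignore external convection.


dT = 25 - (-14) = 39 K
thickness = k * dT / q_max * 1000
thickness = 0.037 * 39 / 25.5 * 1000
thickness = 56.6 mm

56.6


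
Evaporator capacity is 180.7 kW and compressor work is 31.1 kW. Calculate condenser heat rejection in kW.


Q_cond = Q_evap + W
Q_cond = 180.7 + 31.1
Q_cond = 211.8 kW

211.8


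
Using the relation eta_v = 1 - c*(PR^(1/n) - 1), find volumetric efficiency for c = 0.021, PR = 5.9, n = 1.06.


PR^(1/n) = 5.9^(1/1.06) = 5.33603757
eta_v = 1 - 0.021 * (5.33603757 - 1)
eta_v = 0.9089

0.9089


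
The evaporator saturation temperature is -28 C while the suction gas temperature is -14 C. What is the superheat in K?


Superheat = T_suction - T_evap
Superheat = -14 - (-28)
Superheat = 14 K

14


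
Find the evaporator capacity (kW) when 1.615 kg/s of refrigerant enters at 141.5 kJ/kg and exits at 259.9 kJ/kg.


dh = 259.9 - 141.5 = 118.4 kJ/kg
Q_evap = m_dot * dh = 1.615 * 118.4
Q_evap = 191.22 kW

191.22


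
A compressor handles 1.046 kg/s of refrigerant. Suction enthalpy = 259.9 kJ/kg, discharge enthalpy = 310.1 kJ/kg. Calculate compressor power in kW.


dh = 310.1 - 259.9 = 50.2 kJ/kg
W = m_dot * dh = 1.046 * 50.2 = 52.51 kW

52.51


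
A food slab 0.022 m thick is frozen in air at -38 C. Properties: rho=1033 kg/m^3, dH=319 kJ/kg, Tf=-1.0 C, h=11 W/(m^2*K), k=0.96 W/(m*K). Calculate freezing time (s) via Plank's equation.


dT = -1.0 - (-38) = 37.0 K
term1 = a/(2h) = 0.022/(2*11) = 0.001
term2 = a^2/(8k) = 0.022^2/(8*0.96) = 0.00006302083333
t = rho*dH*1000/dT * (term1 + term2)
t = 1033*319*1000/37.0 * (0.001 + 0.00006302083333)
t = 9467 s

9467


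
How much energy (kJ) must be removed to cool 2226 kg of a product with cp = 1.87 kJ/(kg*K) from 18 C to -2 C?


dT = 18 - (-2) = 20 K
Q = m * cp * dT = 2226 * 1.87 * 20
Q = 83252 kJ

83252


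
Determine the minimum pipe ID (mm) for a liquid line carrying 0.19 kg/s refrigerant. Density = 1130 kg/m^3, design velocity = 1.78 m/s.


A = m_dot / (rho * v) = 0.19 / (1130 * 1.78) = 0.00009446156906 m^2
d = sqrt(4*A/pi) * 1000
d = 11.0 mm

11.0


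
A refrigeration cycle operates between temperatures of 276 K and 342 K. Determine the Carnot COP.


dT = 342 - 276 = 66 K
COP_carnot = T_cold / dT = 276 / 66
COP_carnot = 4.182

4.182


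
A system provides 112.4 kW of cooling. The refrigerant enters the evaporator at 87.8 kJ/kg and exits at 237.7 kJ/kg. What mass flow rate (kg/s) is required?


dh = 237.7 - 87.8 = 149.9 kJ/kg
m_dot = Q / dh = 112.4 / 149.9 = 0.7498 kg/s

0.7498


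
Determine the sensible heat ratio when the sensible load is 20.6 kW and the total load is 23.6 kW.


SHR = Q_sensible / Q_total
SHR = 20.6 / 23.6
SHR = 0.873

0.873


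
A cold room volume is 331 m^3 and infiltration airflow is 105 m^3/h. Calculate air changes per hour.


ACH = flow / volume
ACH = 105 / 331
ACH = 0.317

0.317


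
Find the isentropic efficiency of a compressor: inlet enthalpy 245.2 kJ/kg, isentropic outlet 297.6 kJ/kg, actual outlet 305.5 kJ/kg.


dh_ideal = 297.6 - 245.2 = 52.4 kJ/kg
dh_actual = 305.5 - 245.2 = 60.3 kJ/kg
eta_s = dh_ideal / dh_actual = 52.4 / 60.3
eta_s = 0.869

0.869


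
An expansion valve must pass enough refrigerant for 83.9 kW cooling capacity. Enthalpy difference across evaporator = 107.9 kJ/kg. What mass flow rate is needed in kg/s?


m_dot = Q / dh
m_dot = 83.9 / 107.9
m_dot = 0.7776 kg/s

0.7776


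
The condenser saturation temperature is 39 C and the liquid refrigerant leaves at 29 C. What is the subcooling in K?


Subcooling = T_cond - T_liquid
Subcooling = 39 - 29
Subcooling = 10 K

10


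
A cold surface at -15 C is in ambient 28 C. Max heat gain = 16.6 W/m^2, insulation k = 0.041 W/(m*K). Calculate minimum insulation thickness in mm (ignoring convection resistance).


dT = 28 - (-15) = 43 K
thickness = k * dT / q_max * 1000
thickness = 0.041 * 43 / 16.6 * 1000
thickness = 106.2 mm

106.2


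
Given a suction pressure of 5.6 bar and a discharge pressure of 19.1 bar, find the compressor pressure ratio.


PR = P_high / P_low
PR = 19.1 / 5.6
PR = 3.411

3.411


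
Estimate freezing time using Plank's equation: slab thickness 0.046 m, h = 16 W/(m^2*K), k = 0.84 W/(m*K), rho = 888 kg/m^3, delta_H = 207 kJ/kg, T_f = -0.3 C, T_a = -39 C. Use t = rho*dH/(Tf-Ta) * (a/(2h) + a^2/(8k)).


dT = -0.3 - (-39) = 38.7 K
term1 = a/(2h) = 0.046/(2*16) = 0.0014375
term2 = a^2/(8k) = 0.046^2/(8*0.84) = 0.0003148809524
t = rho*dH*1000/dT * (term1 + term2)
t = 888*207*1000/38.7 * (0.0014375 + 0.0003148809524)
t = 8323 s

8323


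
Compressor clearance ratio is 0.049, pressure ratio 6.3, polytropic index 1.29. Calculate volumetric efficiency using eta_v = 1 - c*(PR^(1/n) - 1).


PR^(1/n) = 6.3^(1/1.29) = 4.16527651
eta_v = 1 - 0.049 * (4.16527651 - 1)
eta_v = 0.8449

0.8449


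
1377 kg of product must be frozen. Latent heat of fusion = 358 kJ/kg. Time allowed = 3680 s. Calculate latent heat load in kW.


Q_lat = m * h_fg / t
Q_lat = 1377 * 358 / 3680
Q_lat = 133.96 kW

133.96


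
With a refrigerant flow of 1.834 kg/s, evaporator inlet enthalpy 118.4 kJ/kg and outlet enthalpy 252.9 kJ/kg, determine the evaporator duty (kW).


dh = 252.9 - 118.4 = 134.5 kJ/kg
Q_evap = m_dot * dh = 1.834 * 134.5
Q_evap = 246.67 kW

246.67


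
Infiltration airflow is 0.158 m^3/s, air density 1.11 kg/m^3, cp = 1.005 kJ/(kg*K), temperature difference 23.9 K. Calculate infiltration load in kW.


Q = V_dot * rho * cp * dT
Q = 0.158 * 1.11 * 1.005 * 23.9
Q = 4.213 kW

4.213


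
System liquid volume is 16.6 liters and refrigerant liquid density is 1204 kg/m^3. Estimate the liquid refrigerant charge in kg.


Charge = V * rho / 1000
Charge = 16.6 * 1204 / 1000
Charge = 19.99 kg

19.99


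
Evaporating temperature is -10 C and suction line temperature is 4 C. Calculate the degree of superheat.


Superheat = T_suction - T_evap
Superheat = 4 - (-10)
Superheat = 14 K

14


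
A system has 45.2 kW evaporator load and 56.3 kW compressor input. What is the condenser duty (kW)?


Q_cond = Q_evap + W
Q_cond = 45.2 + 56.3
Q_cond = 101.5 kW

101.5


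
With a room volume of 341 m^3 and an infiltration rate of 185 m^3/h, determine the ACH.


ACH = flow / volume
ACH = 185 / 341
ACH = 0.543

0.543


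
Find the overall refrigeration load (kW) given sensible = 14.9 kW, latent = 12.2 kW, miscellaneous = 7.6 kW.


Q_total = Q_s + Q_l + Q_misc
Q_total = 14.9 + 12.2 + 7.6
Q_total = 34.7 kW

34.7


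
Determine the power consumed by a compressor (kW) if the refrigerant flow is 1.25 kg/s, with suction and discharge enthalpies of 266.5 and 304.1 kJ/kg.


dh = 304.1 - 266.5 = 37.6 kJ/kg
W = m_dot * dh = 1.25 * 37.6 = 47.0 kW

47.0


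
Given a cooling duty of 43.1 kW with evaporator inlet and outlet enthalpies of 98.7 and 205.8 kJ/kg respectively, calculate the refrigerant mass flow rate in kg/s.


dh = 205.8 - 98.7 = 107.1 kJ/kg
m_dot = Q / dh = 43.1 / 107.1 = 0.4024 kg/s

0.4024


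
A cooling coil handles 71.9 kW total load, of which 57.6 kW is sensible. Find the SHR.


SHR = Q_sensible / Q_total
SHR = 57.6 / 71.9
SHR = 0.801

0.801


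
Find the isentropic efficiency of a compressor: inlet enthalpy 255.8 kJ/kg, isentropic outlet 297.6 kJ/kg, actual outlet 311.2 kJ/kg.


dh_ideal = 297.6 - 255.8 = 41.8 kJ/kg
dh_actual = 311.2 - 255.8 = 55.4 kJ/kg
eta_s = dh_ideal / dh_actual = 41.8 / 55.4
eta_s = 0.7545

0.7545


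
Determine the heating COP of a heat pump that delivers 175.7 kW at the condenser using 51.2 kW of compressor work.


COP_hp = Q_cond / W
COP_hp = 175.7 / 51.2
COP_hp = 3.432

3.432


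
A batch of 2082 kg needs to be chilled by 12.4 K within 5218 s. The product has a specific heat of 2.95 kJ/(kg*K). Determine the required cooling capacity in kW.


Q = m * cp * dT / t
Q = 2082 * 2.95 * 12.4 / 5218
Q = 14.596 kW

14.596


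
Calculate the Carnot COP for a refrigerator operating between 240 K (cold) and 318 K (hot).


dT = 318 - 240 = 78 K
COP_carnot = T_cold / dT = 240 / 78
COP_carnot = 3.077

3.077


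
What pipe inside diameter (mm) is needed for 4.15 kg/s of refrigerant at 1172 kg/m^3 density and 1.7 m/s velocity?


A = m_dot / (rho * v) = 4.15 / (1172 * 1.7) = 0.002082915077 m^2
d = sqrt(4*A/pi) * 1000
d = 51.5 mm

51.5


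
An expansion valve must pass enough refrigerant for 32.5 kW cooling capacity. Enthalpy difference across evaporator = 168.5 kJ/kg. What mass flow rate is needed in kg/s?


m_dot = Q / dh
m_dot = 32.5 / 168.5
m_dot = 0.1929 kg/s

0.1929


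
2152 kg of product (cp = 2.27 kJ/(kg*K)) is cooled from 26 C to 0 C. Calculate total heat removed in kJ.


dT = 26 - (0) = 26 K
Q = m * cp * dT = 2152 * 2.27 * 26
Q = 127011 kJ

127011


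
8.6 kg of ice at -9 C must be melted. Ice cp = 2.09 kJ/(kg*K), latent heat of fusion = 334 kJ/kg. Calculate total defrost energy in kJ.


Sensible heat = cp * dT = 2.09 * 9 = 18.81 kJ/kg
Total per kg = 18.81 + 334 = 352.81 kJ/kg
Q = m * total = 8.6 * 352.81
Q = 3034.2 kJ

3034.2


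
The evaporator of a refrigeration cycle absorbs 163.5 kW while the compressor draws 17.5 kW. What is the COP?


COP = Q_evap / W
COP = 163.5 / 17.5
COP = 9.343

9.343


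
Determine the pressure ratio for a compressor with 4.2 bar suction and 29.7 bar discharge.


PR = P_high / P_low
PR = 29.7 / 4.2
PR = 7.071

7.071


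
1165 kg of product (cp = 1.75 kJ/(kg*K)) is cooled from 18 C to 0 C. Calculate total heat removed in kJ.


dT = 18 - (0) = 18 K
Q = m * cp * dT = 1165 * 1.75 * 18
Q = 36698 kJ

36698


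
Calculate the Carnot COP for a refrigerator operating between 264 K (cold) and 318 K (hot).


dT = 318 - 264 = 54 K
COP_carnot = T_cold / dT = 264 / 54
COP_carnot = 4.889

4.889


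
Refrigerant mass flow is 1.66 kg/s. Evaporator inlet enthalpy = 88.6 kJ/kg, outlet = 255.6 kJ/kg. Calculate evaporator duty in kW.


dh = 255.6 - 88.6 = 167.0 kJ/kg
Q_evap = m_dot * dh = 1.66 * 167.0
Q_evap = 277.22 kW

277.22


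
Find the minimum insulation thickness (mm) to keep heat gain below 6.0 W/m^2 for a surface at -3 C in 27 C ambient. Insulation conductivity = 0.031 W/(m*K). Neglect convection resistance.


dT = 27 - (-3) = 30 K
thickness = k * dT / q_max * 1000
thickness = 0.031 * 30 / 6.0 * 1000
thickness = 155.0 mm

155.0


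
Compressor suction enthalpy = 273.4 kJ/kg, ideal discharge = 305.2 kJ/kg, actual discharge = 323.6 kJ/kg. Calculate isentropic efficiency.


dh_ideal = 305.2 - 273.4 = 31.8 kJ/kg
dh_actual = 323.6 - 273.4 = 50.2 kJ/kg
eta_s = dh_ideal / dh_actual = 31.8 / 50.2
eta_s = 0.6335

0.6335


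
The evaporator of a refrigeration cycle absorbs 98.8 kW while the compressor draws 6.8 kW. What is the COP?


COP = Q_evap / W
COP = 98.8 / 6.8
COP = 14.529

14.529


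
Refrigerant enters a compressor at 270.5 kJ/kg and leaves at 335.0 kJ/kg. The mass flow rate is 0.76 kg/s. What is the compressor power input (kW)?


dh = 335.0 - 270.5 = 64.5 kJ/kg
W = m_dot * dh = 0.76 * 64.5 = 49.02 kW

49.02


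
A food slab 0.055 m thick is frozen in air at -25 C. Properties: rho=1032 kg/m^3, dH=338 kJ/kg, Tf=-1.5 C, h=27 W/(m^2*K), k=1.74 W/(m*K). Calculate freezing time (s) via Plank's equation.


dT = -1.5 - (-25) = 23.5 K
term1 = a/(2h) = 0.055/(2*27) = 0.001018518519
term2 = a^2/(8k) = 0.055^2/(8*1.74) = 0.0002173132184
t = rho*dH*1000/dT * (term1 + term2)
t = 1032*338*1000/23.5 * (0.001018518519 + 0.0002173132184)
t = 18344 s

18344


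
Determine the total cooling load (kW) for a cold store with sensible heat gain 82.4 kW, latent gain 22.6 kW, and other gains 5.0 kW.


Q_total = Q_s + Q_l + Q_misc
Q_total = 82.4 + 22.6 + 5.0
Q_total = 110.0 kW

110.0


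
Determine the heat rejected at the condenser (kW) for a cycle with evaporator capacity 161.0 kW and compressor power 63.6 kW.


Q_cond = Q_evap + W
Q_cond = 161.0 + 63.6
Q_cond = 224.6 kW

224.6


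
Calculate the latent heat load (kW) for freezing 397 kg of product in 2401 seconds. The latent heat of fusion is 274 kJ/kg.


Q_lat = m * h_fg / t
Q_lat = 397 * 274 / 2401
Q_lat = 45.31 kW

45.31


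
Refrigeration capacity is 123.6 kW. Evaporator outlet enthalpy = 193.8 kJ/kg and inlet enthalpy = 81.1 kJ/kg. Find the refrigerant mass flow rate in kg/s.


dh = 193.8 - 81.1 = 112.7 kJ/kg
m_dot = Q / dh = 123.6 / 112.7 = 1.0967 kg/s

1.0967


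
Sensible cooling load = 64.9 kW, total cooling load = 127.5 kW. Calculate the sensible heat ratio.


SHR = Q_sensible / Q_total
SHR = 64.9 / 127.5
SHR = 0.509

0.509


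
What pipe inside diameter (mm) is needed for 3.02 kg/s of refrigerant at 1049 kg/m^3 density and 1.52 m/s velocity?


A = m_dot / (rho * v) = 3.02 / (1049 * 1.52) = 0.001894034419 m^2
d = sqrt(4*A/pi) * 1000
d = 49.1 mm

49.1


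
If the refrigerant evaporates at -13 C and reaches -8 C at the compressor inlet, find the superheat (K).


Superheat = T_suction - T_evap
Superheat = -8 - (-13)
Superheat = 5 K

5


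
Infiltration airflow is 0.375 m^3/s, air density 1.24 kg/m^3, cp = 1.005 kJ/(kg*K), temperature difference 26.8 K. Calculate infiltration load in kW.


Q = V_dot * rho * cp * dT
Q = 0.375 * 1.24 * 1.005 * 26.8
Q = 12.524 kW

12.524


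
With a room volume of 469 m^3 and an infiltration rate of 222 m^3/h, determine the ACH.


ACH = flow / volume
ACH = 222 / 469
ACH = 0.473

0.473


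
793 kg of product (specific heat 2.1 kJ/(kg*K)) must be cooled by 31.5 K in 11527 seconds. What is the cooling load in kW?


Q = m * cp * dT / t
Q = 793 * 2.1 * 31.5 / 11527
Q = 4.551 kW

4.551


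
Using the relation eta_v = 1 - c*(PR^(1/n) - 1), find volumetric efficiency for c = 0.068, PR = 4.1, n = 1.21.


PR^(1/n) = 4.1^(1/1.21) = 3.20946718
eta_v = 1 - 0.068 * (3.20946718 - 1)
eta_v = 0.8498

0.8498


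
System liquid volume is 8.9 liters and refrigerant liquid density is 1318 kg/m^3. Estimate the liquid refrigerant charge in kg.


Charge = V * rho / 1000
Charge = 8.9 * 1318 / 1000
Charge = 11.73 kg

11.73


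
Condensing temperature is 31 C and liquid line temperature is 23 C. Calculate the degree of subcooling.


Subcooling = T_cond - T_liquid
Subcooling = 31 - 23
Subcooling = 8 K

8


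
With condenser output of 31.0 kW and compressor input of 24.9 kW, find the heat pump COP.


COP_hp = Q_cond / W
COP_hp = 31.0 / 24.9
COP_hp = 1.245

1.245


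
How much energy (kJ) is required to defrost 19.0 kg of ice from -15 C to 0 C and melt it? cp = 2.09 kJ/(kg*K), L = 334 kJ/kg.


Sensible heat = cp * dT = 2.09 * 15 = 31.35 kJ/kg
Total per kg = 31.35 + 334 = 365.35 kJ/kg
Q = m * total = 19.0 * 365.35
Q = 6941.7 kJ

6941.7


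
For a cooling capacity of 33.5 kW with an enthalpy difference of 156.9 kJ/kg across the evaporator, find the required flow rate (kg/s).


m_dot = Q / dh
m_dot = 33.5 / 156.9
m_dot = 0.2135 kg/s

0.2135


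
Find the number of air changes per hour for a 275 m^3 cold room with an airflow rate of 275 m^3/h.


ACH = flow / volume
ACH = 275 / 275
ACH = 1.0

1.0


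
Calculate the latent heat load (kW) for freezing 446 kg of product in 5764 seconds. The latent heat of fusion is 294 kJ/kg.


Q_lat = m * h_fg / t
Q_lat = 446 * 294 / 5764
Q_lat = 22.75 kW

22.75


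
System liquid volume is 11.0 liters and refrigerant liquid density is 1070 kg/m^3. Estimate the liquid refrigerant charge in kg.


Charge = V * rho / 1000
Charge = 11.0 * 1070 / 1000
Charge = 11.77 kg

11.77


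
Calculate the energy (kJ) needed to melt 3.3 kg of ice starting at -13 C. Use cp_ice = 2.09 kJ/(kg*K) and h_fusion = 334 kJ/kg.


Sensible heat = cp * dT = 2.09 * 13 = 27.17 kJ/kg
Total per kg = 27.17 + 334 = 361.17 kJ/kg
Q = m * total = 3.3 * 361.17
Q = 1191.9 kJ

1191.9


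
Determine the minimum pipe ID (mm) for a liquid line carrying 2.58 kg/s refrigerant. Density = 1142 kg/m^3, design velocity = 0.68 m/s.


A = m_dot / (rho * v) = 2.58 / (1142 * 0.68) = 0.0033223447 m^2
d = sqrt(4*A/pi) * 1000
d = 65.0 mm

65.0


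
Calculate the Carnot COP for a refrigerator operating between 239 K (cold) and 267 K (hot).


dT = 267 - 239 = 28 K
COP_carnot = T_cold / dT = 239 / 28
COP_carnot = 8.536

8.536


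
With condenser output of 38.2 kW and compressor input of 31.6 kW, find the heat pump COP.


COP_hp = Q_cond / W
COP_hp = 38.2 / 31.6
COP_hp = 1.209

1.209


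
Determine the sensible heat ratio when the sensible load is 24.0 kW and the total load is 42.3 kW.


SHR = Q_sensible / Q_total
SHR = 24.0 / 42.3
SHR = 0.567

0.567


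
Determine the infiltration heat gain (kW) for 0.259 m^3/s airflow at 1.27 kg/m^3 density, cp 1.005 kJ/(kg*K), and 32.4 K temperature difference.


Q = V_dot * rho * cp * dT
Q = 0.259 * 1.27 * 1.005 * 32.4
Q = 10.711 kW

10.711


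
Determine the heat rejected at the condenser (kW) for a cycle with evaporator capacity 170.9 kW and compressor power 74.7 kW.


Q_cond = Q_evap + W
Q_cond = 170.9 + 74.7
Q_cond = 245.6 kW

245.6


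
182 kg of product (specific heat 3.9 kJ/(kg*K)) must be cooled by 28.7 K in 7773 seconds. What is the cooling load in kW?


Q = m * cp * dT / t
Q = 182 * 3.9 * 28.7 / 7773
Q = 2.621 kW

2.621


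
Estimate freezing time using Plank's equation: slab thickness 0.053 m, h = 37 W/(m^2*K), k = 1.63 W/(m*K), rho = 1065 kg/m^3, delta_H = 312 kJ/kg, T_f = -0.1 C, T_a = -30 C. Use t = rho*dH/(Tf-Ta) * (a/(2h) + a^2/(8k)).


dT = -0.1 - (-30) = 29.9 K
term1 = a/(2h) = 0.053/(2*37) = 0.0007162162162
term2 = a^2/(8k) = 0.053^2/(8*1.63) = 0.0002154141104
t = rho*dH*1000/dT * (term1 + term2)
t = 1065*312*1000/29.9 * (0.0007162162162 + 0.0002154141104)
t = 10353 s

10353


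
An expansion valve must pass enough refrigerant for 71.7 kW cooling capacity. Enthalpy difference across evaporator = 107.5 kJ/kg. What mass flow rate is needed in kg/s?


m_dot = Q / dh
m_dot = 71.7 / 107.5
m_dot = 0.667 kg/s

0.667


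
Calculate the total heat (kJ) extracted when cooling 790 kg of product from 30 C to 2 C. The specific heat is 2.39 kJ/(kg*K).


dT = 30 - (2) = 28 K
Q = m * cp * dT = 790 * 2.39 * 28
Q = 52867 kJ

52867


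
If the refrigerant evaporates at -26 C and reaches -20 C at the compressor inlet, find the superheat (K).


Superheat = T_suction - T_evap
Superheat = -20 - (-26)
Superheat = 6 K

6


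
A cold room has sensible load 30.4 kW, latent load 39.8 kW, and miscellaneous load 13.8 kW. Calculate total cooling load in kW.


Q_total = Q_s + Q_l + Q_misc
Q_total = 30.4 + 39.8 + 13.8
Q_total = 84.0 kW

84.0


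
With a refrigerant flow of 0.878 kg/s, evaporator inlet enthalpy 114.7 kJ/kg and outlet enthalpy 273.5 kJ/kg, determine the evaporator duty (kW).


dh = 273.5 - 114.7 = 158.8 kJ/kg
Q_evap = m_dot * dh = 0.878 * 158.8
Q_evap = 139.43 kW

139.43


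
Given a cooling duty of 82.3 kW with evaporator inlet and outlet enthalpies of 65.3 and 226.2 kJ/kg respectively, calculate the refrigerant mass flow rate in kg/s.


dh = 226.2 - 65.3 = 160.9 kJ/kg
m_dot = Q / dh = 82.3 / 160.9 = 0.5115 kg/s

0.5115


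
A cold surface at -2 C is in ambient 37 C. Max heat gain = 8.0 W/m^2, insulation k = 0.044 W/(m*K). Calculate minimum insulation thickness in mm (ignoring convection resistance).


dT = 37 - (-2) = 39 K
thickness = k * dT / q_max * 1000
thickness = 0.044 * 39 / 8.0 * 1000
thickness = 214.5 mm

214.5


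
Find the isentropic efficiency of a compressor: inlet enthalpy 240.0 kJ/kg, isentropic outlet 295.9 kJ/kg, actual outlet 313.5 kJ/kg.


dh_ideal = 295.9 - 240.0 = 55.9 kJ/kg
dh_actual = 313.5 - 240.0 = 73.5 kJ/kg
eta_s = dh_ideal / dh_actual = 55.9 / 73.5
eta_s = 0.7605

0.7605


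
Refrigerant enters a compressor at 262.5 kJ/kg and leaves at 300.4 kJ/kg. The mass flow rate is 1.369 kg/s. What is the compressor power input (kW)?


dh = 300.4 - 262.5 = 37.9 kJ/kg
W = m_dot * dh = 1.369 * 37.9 = 51.89 kW

51.89


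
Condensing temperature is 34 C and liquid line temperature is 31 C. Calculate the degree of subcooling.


Subcooling = T_cond - T_liquid
Subcooling = 34 - 31
Subcooling = 3 K

3


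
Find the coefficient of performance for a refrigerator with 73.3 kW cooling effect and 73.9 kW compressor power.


COP = Q_evap / W
COP = 73.3 / 73.9
COP = 0.992

0.992


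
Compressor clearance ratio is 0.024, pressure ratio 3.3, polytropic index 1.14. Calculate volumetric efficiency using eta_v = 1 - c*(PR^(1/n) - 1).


PR^(1/n) = 3.3^(1/1.14) = 2.84994704
eta_v = 1 - 0.024 * (2.84994704 - 1)
eta_v = 0.9556

0.9556


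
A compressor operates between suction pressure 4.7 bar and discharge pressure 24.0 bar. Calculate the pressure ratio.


PR = P_high / P_low
PR = 24.0 / 4.7
PR = 5.106

5.106


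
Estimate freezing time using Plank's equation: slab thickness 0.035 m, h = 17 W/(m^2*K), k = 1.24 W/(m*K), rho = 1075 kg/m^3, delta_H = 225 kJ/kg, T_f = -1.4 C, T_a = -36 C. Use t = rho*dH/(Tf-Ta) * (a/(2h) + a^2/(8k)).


dT = -1.4 - (-36) = 34.6 K
term1 = a/(2h) = 0.035/(2*17) = 0.001029411765
term2 = a^2/(8k) = 0.035^2/(8*1.24) = 0.0001234879032
t = rho*dH*1000/dT * (term1 + term2)
t = 1075*225*1000/34.6 * (0.001029411765 + 0.0001234879032)
t = 8059 s

8059


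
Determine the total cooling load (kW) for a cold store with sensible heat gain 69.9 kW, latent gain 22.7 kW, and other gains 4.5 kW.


Q_total = Q_s + Q_l + Q_misc
Q_total = 69.9 + 22.7 + 4.5
Q_total = 97.1 kW

97.1


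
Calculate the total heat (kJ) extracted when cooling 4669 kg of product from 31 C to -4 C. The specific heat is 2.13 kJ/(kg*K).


dT = 31 - (-4) = 35 K
Q = m * cp * dT = 4669 * 2.13 * 35
Q = 348074 kJ

348074


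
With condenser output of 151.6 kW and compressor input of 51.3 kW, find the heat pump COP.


COP_hp = Q_cond / W
COP_hp = 151.6 / 51.3
COP_hp = 2.955

2.955


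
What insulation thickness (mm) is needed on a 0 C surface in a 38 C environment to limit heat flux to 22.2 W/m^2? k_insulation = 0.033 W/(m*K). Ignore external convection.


dT = 38 - (0) = 38 K
thickness = k * dT / q_max * 1000
thickness = 0.033 * 38 / 22.2 * 1000
thickness = 56.5 mm

56.5


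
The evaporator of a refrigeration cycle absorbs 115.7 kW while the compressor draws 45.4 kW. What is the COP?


COP = Q_evap / W
COP = 115.7 / 45.4
COP = 2.548

2.548


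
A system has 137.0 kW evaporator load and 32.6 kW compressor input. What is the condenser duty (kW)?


Q_cond = Q_evap + W
Q_cond = 137.0 + 32.6
Q_cond = 169.6 kW

169.6


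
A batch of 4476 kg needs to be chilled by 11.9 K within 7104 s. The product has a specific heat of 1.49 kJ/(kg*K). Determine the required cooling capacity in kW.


Q = m * cp * dT / t
Q = 4476 * 1.49 * 11.9 / 7104
Q = 11.172 kW

11.172


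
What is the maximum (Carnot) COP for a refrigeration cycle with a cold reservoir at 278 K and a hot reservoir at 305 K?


dT = 305 - 278 = 27 K
COP_carnot = T_cold / dT = 278 / 27
COP_carnot = 10.296

10.296


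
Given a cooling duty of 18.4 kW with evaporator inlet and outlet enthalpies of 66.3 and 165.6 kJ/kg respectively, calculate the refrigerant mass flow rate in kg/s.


dh = 165.6 - 66.3 = 99.3 kJ/kg
m_dot = Q / dh = 18.4 / 99.3 = 0.1853 kg/s

0.1853
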